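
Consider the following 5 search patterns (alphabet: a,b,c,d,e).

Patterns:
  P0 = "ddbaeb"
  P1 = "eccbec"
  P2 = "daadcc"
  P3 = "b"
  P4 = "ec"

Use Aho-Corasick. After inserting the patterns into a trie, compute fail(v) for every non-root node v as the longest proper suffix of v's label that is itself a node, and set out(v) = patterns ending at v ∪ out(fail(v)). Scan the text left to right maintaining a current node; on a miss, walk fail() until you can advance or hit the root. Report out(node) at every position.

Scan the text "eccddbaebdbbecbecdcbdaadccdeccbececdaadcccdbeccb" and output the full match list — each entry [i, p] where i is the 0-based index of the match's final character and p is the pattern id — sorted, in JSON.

Build automaton:
Trie nodes:
  0='ε' goto b→18 d→1 e→7
  1='d' goto a→13 d→2
  2='dd' goto b→3
  3='ddb' goto a→4
  4='ddba' goto e→5
  5='ddbae' goto b→6
  6='ddbaeb' goto ·  [P0 ends]
  7='e' goto c→8
  8='ec' goto c→9  [P4 ends]
  9='ecc' goto b→10
  10='eccb' goto e→11
  11='eccbe' goto c→12
  12='eccbec' goto ·  [P1 ends]
  13='da' goto a→14
  14='daa' goto d→15
  15='daad' goto c→16
  16='daadc' goto c→17
  17='daadcc' goto ·  [P2 ends]
  18='b' goto ·  [P3 ends]

Failure links (BFS by depth):
  n1('d'): parent n0 fail=0; on 'd' 0 → fail=0;  out ∅∪∅=∅
  n7('e'): parent n0 fail=0; on 'e' 0 → fail=0;  out ∅∪∅=∅
  n18('b'): parent n0 fail=0; on 'b' 0 → fail=0;  out {3}∪∅={3}
  n2('dd'): parent n1 fail=0; on 'd' 0 → fail=1;  out ∅∪∅=∅
  n8('ec'): parent n7 fail=0; on 'c' 0 → fail=0;  out {4}∪∅={4}
  n13('da'): parent n1 fail=0; on 'a' 0 → fail=0;  out ∅∪∅=∅
  n3('ddb'): parent n2 fail=1; on 'b' 1→0 → fail=18;  out ∅∪{3}={3}
  n9('ecc'): parent n8 fail=0; on 'c' 0 → fail=0;  out ∅∪∅=∅
  n14('daa'): parent n13 fail=0; on 'a' 0 → fail=0;  out ∅∪∅=∅
  n4('ddba'): parent n3 fail=18; on 'a' 18→0 → fail=0;  out ∅∪∅=∅
  n10('eccb'): parent n9 fail=0; on 'b' 0 → fail=18;  out ∅∪{3}={3}
  n15('daad'): parent n14 fail=0; on 'd' 0 → fail=1;  out ∅∪∅=∅
  n5('ddbae'): parent n4 fail=0; on 'e' 0 → fail=7;  out ∅∪∅=∅
  n11('eccbe'): parent n10 fail=18; on 'e' 18→0 → fail=7;  out ∅∪∅=∅
  n16('daadc'): parent n15 fail=1; on 'c' 1→0 → fail=0;  out ∅∪∅=∅
  n6('ddbaeb'): parent n5 fail=7; on 'b' 7→0 → fail=18;  out {0}∪{3}={0,3}
  n12('eccbec'): parent n11 fail=7; on 'c' 7 → fail=8;  out {1}∪{4}={1,4}
  n17('daadcc'): parent n16 fail=0; on 'c' 0 → fail=0;  out {2}∪∅={2}

Run:
[0] read 'e'  n0⇒n7
[1] read 'c'  n7⇒n8  → match P4@[0:1]
[2] read 'c'  n8⇒n9
[3] read 'd'  n9⇒n1 (via fail)
[4] read 'd'  n1⇒n2
[5] read 'b'  n2⇒n3  → match P3@[5:5]
[6] read 'a'  n3⇒n4
[7] read 'e'  n4⇒n5
[8] read 'b'  n5⇒n6  → match P0@[3:8],P3@[8:8]
[9] read 'd'  n6⇒n1 (via fail)
[10] read 'b'  n1⇒n18 (via fail)  → match P3@[10:10]
[11] read 'b'  n18⇒n18 (via fail)  → match P3@[11:11]
[12] read 'e'  n18⇒n7 (via fail)
[13] read 'c'  n7⇒n8  → match P4@[12:13]
[14] read 'b'  n8⇒n18 (via fail)  → match P3@[14:14]
[15] read 'e'  n18⇒n7 (via fail)
[16] read 'c'  n7⇒n8  → match P4@[15:16]
[17] read 'd'  n8⇒n1 (via fail)
[18] read 'c'  n1⇒n0 (via fail)
[19] read 'b'  n0⇒n18  → match P3@[19:19]
[20] read 'd'  n18⇒n1 (via fail)
[21] read 'a'  n1⇒n13
[22] read 'a'  n13⇒n14
[23] read 'd'  n14⇒n15
[24] read 'c'  n15⇒n16
[25] read 'c'  n16⇒n17  → match P2@[20:25]
[26] read 'd'  n17⇒n1 (via fail)
[27] read 'e'  n1⇒n7 (via fail)
[28] read 'c'  n7⇒n8  → match P4@[27:28]
[29] read 'c'  n8⇒n9
[30] read 'b'  n9⇒n10  → match P3@[30:30]
[31] read 'e'  n10⇒n11
[32] read 'c'  n11⇒n12  → match P1@[27:32],P4@[31:32]
[33] read 'e'  n12⇒n7 (via fail)
[34] read 'c'  n7⇒n8  → match P4@[33:34]
[35] read 'd'  n8⇒n1 (via fail)
[36] read 'a'  n1⇒n13
[37] read 'a'  n13⇒n14
[38] read 'd'  n14⇒n15
[39] read 'c'  n15⇒n16
[40] read 'c'  n16⇒n17  → match P2@[35:40]
[41] read 'c'  n17⇒n0 (via fail)
[42] read 'd'  n0⇒n1
[43] read 'b'  n1⇒n18 (via fail)  → match P3@[43:43]
[44] read 'e'  n18⇒n7 (via fail)
[45] read 'c'  n7⇒n8  → match P4@[44:45]
[46] read 'c'  n8⇒n9
[47] read 'b'  n9⇒n10  → match P3@[47:47]

All matches (sorted): [[1,4],[5,3],[8,0],[8,3],[10,3],[11,3],[13,4],[14,3],[16,4],[19,3],[25,2],[28,4],[30,3],[32,1],[32,4],[34,4],[40,2],[43,3],[45,4],[47,3]]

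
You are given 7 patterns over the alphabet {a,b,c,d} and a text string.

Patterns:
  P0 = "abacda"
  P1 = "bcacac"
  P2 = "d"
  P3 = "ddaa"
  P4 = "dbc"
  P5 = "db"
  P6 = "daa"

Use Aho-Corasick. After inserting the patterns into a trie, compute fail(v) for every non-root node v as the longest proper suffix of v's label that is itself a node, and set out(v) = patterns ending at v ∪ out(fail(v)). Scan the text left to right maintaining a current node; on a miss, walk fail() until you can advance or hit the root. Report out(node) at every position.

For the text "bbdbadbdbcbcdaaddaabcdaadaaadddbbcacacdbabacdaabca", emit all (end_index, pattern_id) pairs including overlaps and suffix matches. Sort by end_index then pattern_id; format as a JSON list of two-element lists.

Construct AC machine:
Trie (insert patterns):
  n0 'ε': a→1 b→7 d→13
  n1 'a': b→2
  n2 'ab': a→3
  n3 'aba': c→4
  n4 'abac': d→5
  n5 'abacd': a→6
  n6 'abacda': ·  ←P0
  n7 'b': c→8
  n8 'bc': a→9
  n9 'bca': c→10
  n10 'bcac': a→11
  n11 'bcaca': c→12
  n12 'bcacac': ·  ←P1
  n13 'd': a→19 b→17 d→14  ←P2
  n14 'dd': a→15
  n15 'dda': a→16
  n16 'ddaa': ·  ←P3
  n17 'db': c→18  ←P5
  n18 'dbc': ·  ←P4
  n19 'da': a→20
  n20 'daa': ·  ←P6

BFS fail/out derivation:
  n1('a'): parent n0 fail=0; on 'a' 0 → fail=0;  out ∅∪∅=∅
  n7('b'): parent n0 fail=0; on 'b' 0 → fail=0;  out ∅∪∅=∅
  n13('d'): parent n0 fail=0; on 'd' 0 → fail=0;  out {2}∪∅={2}
  n2('ab'): parent n1 fail=0; on 'b' 0 → fail=7;  out ∅∪∅=∅
  n8('bc'): parent n7 fail=0; on 'c' 0 → fail=0;  out ∅∪∅=∅
  n14('dd'): parent n13 fail=0; on 'd' 0 → fail=13;  out ∅∪{2}={2}
  n17('db'): parent n13 fail=0; on 'b' 0 → fail=7;  out {5}∪∅={5}
  n19('da'): parent n13 fail=0; on 'a' 0 → fail=1;  out ∅∪∅=∅
  n3('aba'): parent n2 fail=7; on 'a' 7→0 → fail=1;  out ∅∪∅=∅
  n9('bca'): parent n8 fail=0; on 'a' 0 → fail=1;  out ∅∪∅=∅
  n15('dda'): parent n14 fail=13; on 'a' 13 → fail=19;  out ∅∪∅=∅
  n18('dbc'): parent n17 fail=7; on 'c' 7 → fail=8;  out {4}∪∅={4}
  n20('daa'): parent n19 fail=1; on 'a' 1→0 → fail=1;  out {6}∪∅={6}
  n4('abac'): parent n3 fail=1; on 'c' 1→0 → fail=0;  out ∅∪∅=∅
  n10('bcac'): parent n9 fail=1; on 'c' 1→0 → fail=0;  out ∅∪∅=∅
  n16('ddaa'): parent n15 fail=19; on 'a' 19 → fail=20;  out {3}∪{6}={3,6}
  n5('abacd'): parent n4 fail=0; on 'd' 0 → fail=13;  out ∅∪{2}={2}
  n11('bcaca'): parent n10 fail=0; on 'a' 0 → fail=1;  out ∅∪∅=∅
  n6('abacda'): parent n5 fail=13; on 'a' 13 → fail=19;  out {0}∪∅={0}
  n12('bcacac'): parent n11 fail=1; on 'c' 1→0 → fail=0;  out {1}∪∅={1}

Run:
[0] read 'b'  n0⇒n7
[1] read 'b'  n7⇒n7 (fail-walked)
[2] read 'd'  n7⇒n13 (fail-walked)  → match P2@[2:2]
[3] read 'b'  n13⇒n17  → match P5@[2:3]
[4] read 'a'  n17⇒n1 (fail-walked)
[5] read 'd'  n1⇒n13 (fail-walked)  → match P2@[5:5]
[6] read 'b'  n13⇒n17  → match P5@[5:6]
[7] read 'd'  n17⇒n13 (fail-walked)  → match P2@[7:7]
[8] read 'b'  n13⇒n17  → match P5@[7:8]
[9] read 'c'  n17⇒n18  → match P4@[7:9]
[10] read 'b'  n18⇒n7 (fail-walked)
[11] read 'c'  n7⇒n8
[12] read 'd'  n8⇒n13 (fail-walked)  → match P2@[12:12]
[13] read 'a'  n13⇒n19
[14] read 'a'  n19⇒n20  → match P6@[12:14]
[15] read 'd'  n20⇒n13 (fail-walked)  → match P2@[15:15]
[16] read 'd'  n13⇒n14  → match P2@[16:16]
[17] read 'a'  n14⇒n15
[18] read 'a'  n15⇒n16  → match P3@[15:18],P6@[16:18]
[19] read 'b'  n16⇒n2 (fail-walked)
[20] read 'c'  n2⇒n8 (fail-walked)
[21] read 'd'  n8⇒n13 (fail-walked)  → match P2@[21:21]
[22] read 'a'  n13⇒n19
[23] read 'a'  n19⇒n20  → match P6@[21:23]
[24] read 'd'  n20⇒n13 (fail-walked)  → match P2@[24:24]
[25] read 'a'  n13⇒n19
[26] read 'a'  n19⇒n20  → match P6@[24:26]
[27] read 'a'  n20⇒n1 (fail-walked)
[28] read 'd'  n1⇒n13 (fail-walked)  → match P2@[28:28]
[29] read 'd'  n13⇒n14  → match P2@[29:29]
[30] read 'd'  n14⇒n14 (fail-walked)  → match P2@[30:30]
[31] read 'b'  n14⇒n17 (fail-walked)  → match P5@[30:31]
[32] read 'b'  n17⇒n7 (fail-walked)
[33] read 'c'  n7⇒n8
[34] read 'a'  n8⇒n9
[35] read 'c'  n9⇒n10
[36] read 'a'  n10⇒n11
[37] read 'c'  n11⇒n12  → match P1@[32:37]
[38] read 'd'  n12⇒n13 (fail-walked)  → match P2@[38:38]
[39] read 'b'  n13⇒n17  → match P5@[38:39]
[40] read 'a'  n17⇒n1 (fail-walked)
[41] read 'b'  n1⇒n2
[42] read 'a'  n2⇒n3
[43] read 'c'  n3⇒n4
[44] read 'd'  n4⇒n5  → match P2@[44:44]
[45] read 'a'  n5⇒n6  → match P0@[40:45]
[46] read 'a'  n6⇒n20 (fail-walked)  → match P6@[44:46]
[47] read 'b'  n20⇒n2 (fail-walked)
[48] read 'c'  n2⇒n8 (fail-walked)
[49] read 'a'  n8⇒n9

All matches (sorted): [[2,2],[3,5],[5,2],[6,5],[7,2],[8,5],[9,4],[12,2],[14,6],[15,2],[16,2],[18,3],[18,6],[21,2],[23,6],[24,2],[26,6],[28,2],[29,2],[30,2],[31,5],[37,1],[38,2],[39,5],[44,2],[45,0],[46,6]]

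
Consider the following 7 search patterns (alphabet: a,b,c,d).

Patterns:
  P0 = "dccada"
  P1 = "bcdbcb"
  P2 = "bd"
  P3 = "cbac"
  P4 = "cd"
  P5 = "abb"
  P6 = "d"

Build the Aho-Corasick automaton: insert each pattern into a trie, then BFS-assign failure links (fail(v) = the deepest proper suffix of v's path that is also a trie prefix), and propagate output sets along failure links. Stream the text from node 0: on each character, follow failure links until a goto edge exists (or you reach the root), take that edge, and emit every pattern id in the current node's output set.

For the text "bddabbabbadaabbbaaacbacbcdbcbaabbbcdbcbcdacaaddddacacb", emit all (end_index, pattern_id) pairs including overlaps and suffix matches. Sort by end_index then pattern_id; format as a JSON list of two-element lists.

Build automaton:
Trie (insert patterns):
  n0 'ε': a→19 b→7 c→14 d→1
  n1 'd': c→2  ←P6
  n2 'dc': c→3
  n3 'dcc': a→4
  n4 'dcca': d→5
  n5 'dccad': a→6
  n6 'dccada': ·  ←P0
  n7 'b': c→8 d→13
  n8 'bc': d→9
  n9 'bcd': b→10
  n10 'bcdb': c→11
  n11 'bcdbc': b→12
  n12 'bcdbcb': ·  ←P1
  n13 'bd': ·  ←P2
  n14 'c': b→15 d→18
  n15 'cb': a→16
  n16 'cba': c→17
  n17 'cbac': ·  ←P3
  n18 'cd': ·  ←P4
  n19 'a': b→20
  n20 'ab': b→21
  n21 'abb': ·  ←P5

BFS fail/out derivation:
  n1('d'): parent n0 fail=0; on 'd' 0 → fail=0;  out {6}∪∅={6}
  n7('b'): parent n0 fail=0; on 'b' 0 → fail=0;  out ∅∪∅=∅
  n14('c'): parent n0 fail=0; on 'c' 0 → fail=0;  out ∅∪∅=∅
  n19('a'): parent n0 fail=0; on 'a' 0 → fail=0;  out ∅∪∅=∅
  n2('dc'): parent n1 fail=0; on 'c' 0 → fail=14;  out ∅∪∅=∅
  n8('bc'): parent n7 fail=0; on 'c' 0 → fail=14;  out ∅∪∅=∅
  n13('bd'): parent n7 fail=0; on 'd' 0 → fail=1;  out {2}∪{6}={2,6}
  n15('cb'): parent n14 fail=0; on 'b' 0 → fail=7;  out ∅∪∅=∅
  n18('cd'): parent n14 fail=0; on 'd' 0 → fail=1;  out {4}∪{6}={4,6}
  n20('ab'): parent n19 fail=0; on 'b' 0 → fail=7;  out ∅∪∅=∅
  n3('dcc'): parent n2 fail=14; on 'c' 14→0 → fail=14;  out ∅∪∅=∅
  n9('bcd'): parent n8 fail=14; on 'd' 14 → fail=18;  out ∅∪{4,6}={4,6}
  n16('cba'): parent n15 fail=7; on 'a' 7→0 → fail=19;  out ∅∪∅=∅
  n21('abb'): parent n20 fail=7; on 'b' 7→0 → fail=7;  out {5}∪∅={5}
  n4('dcca'): parent n3 fail=14; on 'a' 14→0 → fail=19;  out ∅∪∅=∅
  n10('bcdb'): parent n9 fail=18; on 'b' 18→1→0 → fail=7;  out ∅∪∅=∅
  n17('cbac'): parent n16 fail=19; on 'c' 19→0 → fail=14;  out {3}∪∅={3}
  n5('dccad'): parent n4 fail=19; on 'd' 19→0 → fail=1;  out ∅∪{6}={6}
  n11('bcdbc'): parent n10 fail=7; on 'c' 7 → fail=8;  out ∅∪∅=∅
  n6('dccada'): parent n5 fail=1; on 'a' 1→0 → fail=19;  out {0}∪∅={0}
  n12('bcdbcb'): parent n11 fail=8; on 'b' 8→14 → fail=15;  out {1}∪∅={1}

Scan:
pos 0 'b': at 7
pos 1 'd': at 13  emit P2@[0:1],P6@[1:1]
pos 2 'd': at 1 (fail-walked)  emit P6@[2:2]
pos 3 'a': at 19 (fail-walked)
pos 4 'b': at 20
pos 5 'b': at 21  emit P5@[3:5]
pos 6 'a': at 19 (fail-walked)
pos 7 'b': at 20
pos 8 'b': at 21  emit P5@[6:8]
pos 9 'a': at 19 (fail-walked)
pos 10 'd': at 1 (fail-walked)  emit P6@[10:10]
pos 11 'a': at 19 (fail-walked)
pos 12 'a': at 19 (fail-walked)
pos 13 'b': at 20
pos 14 'b': at 21  emit P5@[12:14]
pos 15 'b': at 7 (fail-walked)
pos 16 'a': at 19 (fail-walked)
pos 17 'a': at 19 (fail-walked)
pos 18 'a': at 19 (fail-walked)
pos 19 'c': at 14 (fail-walked)
pos 20 'b': at 15
pos 21 'a': at 16
pos 22 'c': at 17  emit P3@[19:22]
pos 23 'b': at 15 (fail-walked)
pos 24 'c': at 8 (fail-walked)
pos 25 'd': at 9  emit P4@[24:25],P6@[25:25]
pos 26 'b': at 10
pos 27 'c': at 11
pos 28 'b': at 12  emit P1@[23:28]
pos 29 'a': at 16 (fail-walked)
pos 30 'a': at 19 (fail-walked)
pos 31 'b': at 20
pos 32 'b': at 21  emit P5@[30:32]
pos 33 'b': at 7 (fail-walked)
pos 34 'c': at 8
pos 35 'd': at 9  emit P4@[34:35],P6@[35:35]
pos 36 'b': at 10
pos 37 'c': at 11
pos 38 'b': at 12  emit P1@[33:38]
pos 39 'c': at 8 (fail-walked)
pos 40 'd': at 9  emit P4@[39:40],P6@[40:40]
pos 41 'a': at 19 (fail-walked)
pos 42 'c': at 14 (fail-walked)
pos 43 'a': at 19 (fail-walked)
pos 44 'a': at 19 (fail-walked)
pos 45 'd': at 1 (fail-walked)  emit P6@[45:45]
pos 46 'd': at 1 (fail-walked)  emit P6@[46:46]
pos 47 'd': at 1 (fail-walked)  emit P6@[47:47]
pos 48 'd': at 1 (fail-walked)  emit P6@[48:48]
pos 49 'a': at 19 (fail-walked)
pos 50 'c': at 14 (fail-walked)
pos 51 'a': at 19 (fail-walked)
pos 52 'c': at 14 (fail-walked)
pos 53 'b': at 15

All matches (sorted): [[1,2],[1,6],[2,6],[5,5],[8,5],[10,6],[14,5],[22,3],[25,4],[25,6],[28,1],[32,5],[35,4],[35,6],[38,1],[40,4],[40,6],[45,6],[46,6],[47,6],[48,6]]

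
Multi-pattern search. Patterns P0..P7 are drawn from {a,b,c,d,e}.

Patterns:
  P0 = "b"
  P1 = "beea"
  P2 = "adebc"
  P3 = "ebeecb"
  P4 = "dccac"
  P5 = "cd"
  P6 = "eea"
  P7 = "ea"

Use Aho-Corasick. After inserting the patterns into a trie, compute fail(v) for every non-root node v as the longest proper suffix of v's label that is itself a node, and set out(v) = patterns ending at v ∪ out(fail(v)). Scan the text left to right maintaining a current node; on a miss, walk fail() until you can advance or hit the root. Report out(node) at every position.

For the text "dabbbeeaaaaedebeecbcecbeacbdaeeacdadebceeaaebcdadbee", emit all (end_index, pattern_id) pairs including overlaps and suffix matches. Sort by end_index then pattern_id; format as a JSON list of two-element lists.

Build:
Trie nodes:
  0='ε' goto a→5 b→1 c→21 d→16 e→10
  1='b' goto e→2  [P0 ends]
  2='be' goto e→3
  3='bee' goto a→4
  4='beea' goto ·  [P1 ends]
  5='a' goto d→6
  6='ad' goto e→7
  7='ade' goto b→8
  8='adeb' goto c→9
  9='adebc' goto ·  [P2 ends]
  10='e' goto a→25 b→11 e→23
  11='eb' goto e→12
  12='ebe' goto e→13
  13='ebee' goto c→14
  14='ebeec' goto b→15
  15='ebeecb' goto ·  [P3 ends]
  16='d' goto c→17
  17='dc' goto c→18
  18='dcc' goto a→19
  19='dcca' goto c→20
  20='dccac' goto ·  [P4 ends]
  21='c' goto d→22
  22='cd' goto ·  [P5 ends]
  23='ee' goto a→24
  24='eea' goto ·  [P6 ends]
  25='ea' goto ·  [P7 ends]

BFS fail/out derivation:
  fail(1) 'b': from fail(0)=0 chase 'b': 0 ⇒ 0;  out={0}∪out(0)={0}
  fail(5) 'a': from fail(0)=0 chase 'a': 0 ⇒ 0;  out=∅∪out(0)=∅
  fail(10) 'e': from fail(0)=0 chase 'e': 0 ⇒ 0;  out=∅∪out(0)=∅
  fail(16) 'd': from fail(0)=0 chase 'd': 0 ⇒ 0;  out=∅∪out(0)=∅
  fail(21) 'c': from fail(0)=0 chase 'c': 0 ⇒ 0;  out=∅∪out(0)=∅
  fail(2) 'be': from fail(1)=0 chase 'e': 0 ⇒ 10;  out=∅∪out(10)=∅
  fail(6) 'ad': from fail(5)=0 chase 'd': 0 ⇒ 16;  out=∅∪out(16)=∅
  fail(11) 'eb': from fail(10)=0 chase 'b': 0 ⇒ 1;  out=∅∪out(1)={0}
  fail(17) 'dc': from fail(16)=0 chase 'c': 0 ⇒ 21;  out=∅∪out(21)=∅
  fail(22) 'cd': from fail(21)=0 chase 'd': 0 ⇒ 16;  out={5}∪out(16)={5}
  fail(23) 'ee': from fail(10)=0 chase 'e': 0 ⇒ 10;  out=∅∪out(10)=∅
  fail(25) 'ea': from fail(10)=0 chase 'a': 0 ⇒ 5;  out={7}∪out(5)={7}
  fail(3) 'bee': from fail(2)=10 chase 'e': 10 ⇒ 23;  out=∅∪out(23)=∅
  fail(7) 'ade': from fail(6)=16 chase 'e': 16→0 ⇒ 10;  out=∅∪out(10)=∅
  fail(12) 'ebe': from fail(11)=1 chase 'e': 1 ⇒ 2;  out=∅∪out(2)=∅
  fail(18) 'dcc': from fail(17)=21 chase 'c': 21→0 ⇒ 21;  out=∅∪out(21)=∅
  fail(24) 'eea': from fail(23)=10 chase 'a': 10 ⇒ 25;  out={6}∪out(25)={6,7}
  fail(4) 'beea': from fail(3)=23 chase 'a': 23 ⇒ 24;  out={1}∪out(24)={1,6,7}
  fail(8) 'adeb': from fail(7)=10 chase 'b': 10 ⇒ 11;  out=∅∪out(11)={0}
  fail(13) 'ebee': from fail(12)=2 chase 'e': 2 ⇒ 3;  out=∅∪out(3)=∅
  fail(19) 'dcca': from fail(18)=21 chase 'a': 21→0 ⇒ 5;  out=∅∪out(5)=∅
  fail(9) 'adebc': from fail(8)=11 chase 'c': 11→1→0 ⇒ 21;  out={2}∪out(21)={2}
  fail(14) 'ebeec': from fail(13)=3 chase 'c': 3→23→10→0 ⇒ 21;  out=∅∪out(21)=∅
  fail(20) 'dccac': from fail(19)=5 chase 'c': 5→0 ⇒ 21;  out={4}∪out(21)={4}
  fail(15) 'ebeecb': from fail(14)=21 chase 'b': 21→0 ⇒ 1;  out={3}∪out(1)={0,3}

Run:
pos 0 'd': at 16
pos 1 'a': at 5 (fail-walked)
pos 2 'b': at 1 (fail-walked)  emit P0@[2:2]
pos 3 'b': at 1 (fail-walked)  emit P0@[3:3]
pos 4 'b': at 1 (fail-walked)  emit P0@[4:4]
pos 5 'e': at 2
pos 6 'e': at 3
pos 7 'a': at 4  emit P1@[4:7],P6@[5:7],P7@[6:7]
pos 8 'a': at 5 (fail-walked)
pos 9 'a': at 5 (fail-walked)
pos 10 'a': at 5 (fail-walked)
pos 11 'e': at 10 (fail-walked)
pos 12 'd': at 16 (fail-walked)
pos 13 'e': at 10 (fail-walked)
pos 14 'b': at 11  emit P0@[14:14]
pos 15 'e': at 12
pos 16 'e': at 13
pos 17 'c': at 14
pos 18 'b': at 15  emit P0@[18:18],P3@[13:18]
pos 19 'c': at 21 (fail-walked)
pos 20 'e': at 10 (fail-walked)
pos 21 'c': at 21 (fail-walked)
pos 22 'b': at 1 (fail-walked)  emit P0@[22:22]
pos 23 'e': at 2
pos 24 'a': at 25 (fail-walked)  emit P7@[23:24]
pos 25 'c': at 21 (fail-walked)
pos 26 'b': at 1 (fail-walked)  emit P0@[26:26]
pos 27 'd': at 16 (fail-walked)
pos 28 'a': at 5 (fail-walked)
pos 29 'e': at 10 (fail-walked)
pos 30 'e': at 23
pos 31 'a': at 24  emit P6@[29:31],P7@[30:31]
pos 32 'c': at 21 (fail-walked)
pos 33 'd': at 22  emit P5@[32:33]
pos 34 'a': at 5 (fail-walked)
pos 35 'd': at 6
pos 36 'e': at 7
pos 37 'b': at 8  emit P0@[37:37]
pos 38 'c': at 9  emit P2@[34:38]
pos 39 'e': at 10 (fail-walked)
pos 40 'e': at 23
pos 41 'a': at 24  emit P6@[39:41],P7@[40:41]
pos 42 'a': at 5 (fail-walked)
pos 43 'e': at 10 (fail-walked)
pos 44 'b': at 11  emit P0@[44:44]
pos 45 'c': at 21 (fail-walked)
pos 46 'd': at 22  emit P5@[45:46]
pos 47 'a': at 5 (fail-walked)
pos 48 'd': at 6
pos 49 'b': at 1 (fail-walked)  emit P0@[49:49]
pos 50 'e': at 2
pos 51 'e': at 3

Result: [[2,0],[3,0],[4,0],[7,1],[7,6],[7,7],[14,0],[18,0],[18,3],[22,0],[24,7],[26,0],[31,6],[31,7],[33,5],[37,0],[38,2],[41,6],[41,7],[44,0],[46,5],[49,0]]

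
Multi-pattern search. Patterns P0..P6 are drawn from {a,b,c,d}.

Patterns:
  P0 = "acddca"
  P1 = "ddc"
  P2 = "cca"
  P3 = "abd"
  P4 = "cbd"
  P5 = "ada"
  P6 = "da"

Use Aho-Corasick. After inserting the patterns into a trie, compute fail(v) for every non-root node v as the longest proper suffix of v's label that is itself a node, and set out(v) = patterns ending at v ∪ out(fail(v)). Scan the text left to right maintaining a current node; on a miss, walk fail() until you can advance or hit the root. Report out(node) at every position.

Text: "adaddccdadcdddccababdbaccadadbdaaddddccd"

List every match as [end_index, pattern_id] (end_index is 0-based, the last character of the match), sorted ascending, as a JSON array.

Construct AC machine:
Trie (insert patterns):
  0='ε' goto a→1 c→10 d→7
  1='a' goto b→13 c→2 d→17
  2='ac' goto d→3
  3='acd' goto d→4
  4='acdd' goto c→5
  5='acddc' goto a→6
  6='acddca' goto ·  [P0 ends]
  7='d' goto a→19 d→8
  8='dd' goto c→9
  9='ddc' goto ·  [P1 ends]
  10='c' goto b→15 c→11
  11='cc' goto a→12
  12='cca' goto ·  [P2 ends]
  13='ab' goto d→14
  14='abd' goto ·  [P3 ends]
  15='cb' goto d→16
  16='cbd' goto ·  [P4 ends]
  17='ad' goto a→18
  18='ada' goto ·  [P5 ends]
  19='da' goto ·  [P6 ends]

BFS fail/out derivation:
  fail(1) 'a': from fail(0)=0 chase 'a': 0 ⇒ 0;  out=∅∪out(0)=∅
  fail(7) 'd': from fail(0)=0 chase 'd': 0 ⇒ 0;  out=∅∪out(0)=∅
  fail(10) 'c': from fail(0)=0 chase 'c': 0 ⇒ 0;  out=∅∪out(0)=∅
  fail(2) 'ac': from fail(1)=0 chase 'c': 0 ⇒ 10;  out=∅∪out(10)=∅
  fail(8) 'dd': from fail(7)=0 chase 'd': 0 ⇒ 7;  out=∅∪out(7)=∅
  fail(11) 'cc': from fail(10)=0 chase 'c': 0 ⇒ 10;  out=∅∪out(10)=∅
  fail(13) 'ab': from fail(1)=0 chase 'b': 0 ⇒ 0;  out=∅∪out(0)=∅
  fail(15) 'cb': from fail(10)=0 chase 'b': 0 ⇒ 0;  out=∅∪out(0)=∅
  fail(17) 'ad': from fail(1)=0 chase 'd': 0 ⇒ 7;  out=∅∪out(7)=∅
  fail(19) 'da': from fail(7)=0 chase 'a': 0 ⇒ 1;  out={6}∪out(1)={6}
  fail(3) 'acd': from fail(2)=10 chase 'd': 10→0 ⇒ 7;  out=∅∪out(7)=∅
  fail(9) 'ddc': from fail(8)=7 chase 'c': 7→0 ⇒ 10;  out={1}∪out(10)={1}
  fail(12) 'cca': from fail(11)=10 chase 'a': 10→0 ⇒ 1;  out={2}∪out(1)={2}
  fail(14) 'abd': from fail(13)=0 chase 'd': 0 ⇒ 7;  out={3}∪out(7)={3}
  fail(16) 'cbd': from fail(15)=0 chase 'd': 0 ⇒ 7;  out={4}∪out(7)={4}
  fail(18) 'ada': from fail(17)=7 chase 'a': 7 ⇒ 19;  out={5}∪out(19)={5,6}
  fail(4) 'acdd': from fail(3)=7 chase 'd': 7 ⇒ 8;  out=∅∪out(8)=∅
  fail(5) 'acddc': from fail(4)=8 chase 'c': 8 ⇒ 9;  out=∅∪out(9)={1}
  fail(6) 'acddca': from fail(5)=9 chase 'a': 9→10→0 ⇒ 1;  out={0}∪out(1)={0}

Text stream:
pos 0 'a': at 1
pos 1 'd': at 17
pos 2 'a': at 18  emit P5@[0:2],P6@[1:2]
pos 3 'd': at 17 (via fail)
pos 4 'd': at 8 (via fail)
pos 5 'c': at 9  emit P1@[3:5]
pos 6 'c': at 11 (via fail)
pos 7 'd': at 7 (via fail)
pos 8 'a': at 19  emit P6@[7:8]
pos 9 'd': at 17 (via fail)
pos 10 'c': at 10 (via fail)
pos 11 'd': at 7 (via fail)
pos 12 'd': at 8
pos 13 'd': at 8 (via fail)
pos 14 'c': at 9  emit P1@[12:14]
pos 15 'c': at 11 (via fail)
pos 16 'a': at 12  emit P2@[14:16]
pos 17 'b': at 13 (via fail)
pos 18 'a': at 1 (via fail)
pos 19 'b': at 13
pos 20 'd': at 14  emit P3@[18:20]
pos 21 'b': at 0 (via fail)
pos 22 'a': at 1
pos 23 'c': at 2
pos 24 'c': at 11 (via fail)
pos 25 'a': at 12  emit P2@[23:25]
pos 26 'd': at 17 (via fail)
pos 27 'a': at 18  emit P5@[25:27],P6@[26:27]
pos 28 'd': at 17 (via fail)
pos 29 'b': at 0 (via fail)
pos 30 'd': at 7
pos 31 'a': at 19  emit P6@[30:31]
pos 32 'a': at 1 (via fail)
pos 33 'd': at 17
pos 34 'd': at 8 (via fail)
pos 35 'd': at 8 (via fail)
pos 36 'd': at 8 (via fail)
pos 37 'c': at 9  emit P1@[35:37]
pos 38 'c': at 11 (via fail)
pos 39 'd': at 7 (via fail)

All matches (sorted): [[2,5],[2,6],[5,1],[8,6],[14,1],[16,2],[20,3],[25,2],[27,5],[27,6],[31,6],[37,1]]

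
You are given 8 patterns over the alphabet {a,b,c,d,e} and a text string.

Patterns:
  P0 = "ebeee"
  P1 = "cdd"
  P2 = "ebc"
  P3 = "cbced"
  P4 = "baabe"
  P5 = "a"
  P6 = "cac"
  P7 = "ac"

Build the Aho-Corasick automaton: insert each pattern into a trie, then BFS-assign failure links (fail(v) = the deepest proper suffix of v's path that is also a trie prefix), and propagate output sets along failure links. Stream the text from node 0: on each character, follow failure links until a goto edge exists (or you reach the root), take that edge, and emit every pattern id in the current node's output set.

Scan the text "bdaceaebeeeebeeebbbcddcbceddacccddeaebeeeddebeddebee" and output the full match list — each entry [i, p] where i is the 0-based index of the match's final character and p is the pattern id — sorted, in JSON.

Build:
Trie (insert patterns):
  0='ε' goto a→19 b→14 c→6 e→1
  1='e' goto b→2
  2='eb' goto c→9 e→3
  3='ebe' goto e→4
  4='ebee' goto e→5
  5='ebeee' goto ·  ←P0
  6='c' goto a→20 b→10 d→7
  7='cd' goto d→8
  8='cdd' goto ·  ←P1
  9='ebc' goto ·  ←P2
  10='cb' goto c→11
  11='cbc' goto e→12
  12='cbce' goto d→13
  13='cbced' goto ·  ←P3
  14='b' goto a→15
  15='ba' goto a→16
  16='baa' goto b→17
  17='baab' goto e→18
  18='baabe' goto ·  ←P4
  19='a' goto c→22  ←P5
  20='ca' goto c→21
  21='cac' goto ·  ←P6
  22='ac' goto ·  ←P7

Failure links (BFS by depth):
  n1('e'): parent n0 fail=0; on 'e' 0 → fail=0;  out ∅∪∅=∅
  n6('c'): parent n0 fail=0; on 'c' 0 → fail=0;  out ∅∪∅=∅
  n14('b'): parent n0 fail=0; on 'b' 0 → fail=0;  out ∅∪∅=∅
  n19('a'): parent n0 fail=0; on 'a' 0 → fail=0;  out {5}∪∅={5}
  n2('eb'): parent n1 fail=0; on 'b' 0 → fail=14;  out ∅∪∅=∅
  n7('cd'): parent n6 fail=0; on 'd' 0 → fail=0;  out ∅∪∅=∅
  n10('cb'): parent n6 fail=0; on 'b' 0 → fail=14;  out ∅∪∅=∅
  n15('ba'): parent n14 fail=0; on 'a' 0 → fail=19;  out ∅∪{5}={5}
  n20('ca'): parent n6 fail=0; on 'a' 0 → fail=19;  out ∅∪{5}={5}
  n22('ac'): parent n19 fail=0; on 'c' 0 → fail=6;  out {7}∪∅={7}
  n3('ebe'): parent n2 fail=14; on 'e' 14→0 → fail=1;  out ∅∪∅=∅
  n8('cdd'): parent n7 fail=0; on 'd' 0 → fail=0;  out {1}∪∅={1}
  n9('ebc'): parent n2 fail=14; on 'c' 14→0 → fail=6;  out {2}∪∅={2}
  n11('cbc'): parent n10 fail=14; on 'c' 14→0 → fail=6;  out ∅∪∅=∅
  n16('baa'): parent n15 fail=19; on 'a' 19→0 → fail=19;  out ∅∪{5}={5}
  n21('cac'): parent n20 fail=19; on 'c' 19 → fail=22;  out {6}∪{7}={6,7}
  n4('ebee'): parent n3 fail=1; on 'e' 1→0 → fail=1;  out ∅∪∅=∅
  n12('cbce'): parent n11 fail=6; on 'e' 6→0 → fail=1;  out ∅∪∅=∅
  n17('baab'): parent n16 fail=19; on 'b' 19→0 → fail=14;  out ∅∪∅=∅
  n5('ebeee'): parent n4 fail=1; on 'e' 1→0 → fail=1;  out {0}∪∅={0}
  n13('cbced'): parent n12 fail=1; on 'd' 1→0 → fail=0;  out {3}∪∅={3}
  n18('baabe'): parent n17 fail=14; on 'e' 14→0 → fail=1;  out {4}∪∅={4}

Text stream:
pos 0 'b': at 14
pos 1 'd': at 0 ·f
pos 2 'a': at 19  emit P5@[2:2]
pos 3 'c': at 22  emit P7@[2:3]
pos 4 'e': at 1 ·f
pos 5 'a': at 19 ·f  emit P5@[5:5]
pos 6 'e': at 1 ·f
pos 7 'b': at 2
pos 8 'e': at 3
pos 9 'e': at 4
pos 10 'e': at 5  emit P0@[6:10]
pos 11 'e': at 1 ·f
pos 12 'b': at 2
pos 13 'e': at 3
pos 14 'e': at 4
pos 15 'e': at 5  emit P0@[11:15]
pos 16 'b': at 2 ·f
pos 17 'b': at 14 ·f
pos 18 'b': at 14 ·f
pos 19 'c': at 6 ·f
pos 20 'd': at 7
pos 21 'd': at 8  emit P1@[19:21]
pos 22 'c': at 6 ·f
pos 23 'b': at 10
pos 24 'c': at 11
pos 25 'e': at 12
pos 26 'd': at 13  emit P3@[22:26]
pos 27 'd': at 0 ·f
pos 28 'a': at 19  emit P5@[28:28]
pos 29 'c': at 22  emit P7@[28:29]
pos 30 'c': at 6 ·f
pos 31 'c': at 6 ·f
pos 32 'd': at 7
pos 33 'd': at 8  emit P1@[31:33]
pos 34 'e': at 1 ·f
pos 35 'a': at 19 ·f  emit P5@[35:35]
pos 36 'e': at 1 ·f
pos 37 'b': at 2
pos 38 'e': at 3
pos 39 'e': at 4
pos 40 'e': at 5  emit P0@[36:40]
pos 41 'd': at 0 ·f
pos 42 'd': at 0
pos 43 'e': at 1
pos 44 'b': at 2
pos 45 'e': at 3
pos 46 'd': at 0 ·f
pos 47 'd': at 0
pos 48 'e': at 1
pos 49 'b': at 2
pos 50 'e': at 3
pos 51 'e': at 4

Result: [[2,5],[3,7],[5,5],[10,0],[15,0],[21,1],[26,3],[28,5],[29,7],[33,1],[35,5],[40,0]]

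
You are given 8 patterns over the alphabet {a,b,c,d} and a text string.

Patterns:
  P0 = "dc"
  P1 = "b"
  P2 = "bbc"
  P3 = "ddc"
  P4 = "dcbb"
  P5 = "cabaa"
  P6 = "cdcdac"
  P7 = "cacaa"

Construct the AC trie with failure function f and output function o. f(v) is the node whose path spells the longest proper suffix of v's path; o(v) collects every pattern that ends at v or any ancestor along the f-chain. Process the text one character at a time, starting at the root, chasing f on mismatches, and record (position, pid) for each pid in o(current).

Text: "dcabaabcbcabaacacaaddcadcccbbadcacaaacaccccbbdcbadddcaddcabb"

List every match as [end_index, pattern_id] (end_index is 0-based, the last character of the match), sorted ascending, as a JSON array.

Build:
Trie (insert patterns):
  n0 'ε': b→3 c→10 d→1
  n1 'd': c→2 d→6
  n2 'dc': b→8  [P0 ends]
  n3 'b': b→4  [P1 ends]
  n4 'bb': c→5
  n5 'bbc': ·  [P2 ends]
  n6 'dd': c→7
  n7 'ddc': ·  [P3 ends]
  n8 'dcb': b→9
  n9 'dcbb': ·  [P4 ends]
  n10 'c': a→11 d→15
  n11 'ca': b→12 c→20
  n12 'cab': a→13
  n13 'caba': a→14
  n14 'cabaa': ·  [P5 ends]
  n15 'cd': c→16
  n16 'cdc': d→17
  n17 'cdcd': a→18
  n18 'cdcda': c→19
  n19 'cdcdac': ·  [P6 ends]
  n20 'cac': a→21
  n21 'caca': a→22
  n22 'cacaa': ·  [P7 ends]

Failure links (BFS by depth):
  n1('d'): parent n0 fail=0; on 'd' 0 → fail=0;  out ∅∪∅=∅
  n3('b'): parent n0 fail=0; on 'b' 0 → fail=0;  out {1}∪∅={1}
  n10('c'): parent n0 fail=0; on 'c' 0 → fail=0;  out ∅∪∅=∅
  n2('dc'): parent n1 fail=0; on 'c' 0 → fail=10;  out {0}∪∅={0}
  n4('bb'): parent n3 fail=0; on 'b' 0 → fail=3;  out ∅∪{1}={1}
  n6('dd'): parent n1 fail=0; on 'd' 0 → fail=1;  out ∅∪∅=∅
  n11('ca'): parent n10 fail=0; on 'a' 0 → fail=0;  out ∅∪∅=∅
  n15('cd'): parent n10 fail=0; on 'd' 0 → fail=1;  out ∅∪∅=∅
  n5('bbc'): parent n4 fail=3; on 'c' 3→0 → fail=10;  out {2}∪∅={2}
  n7('ddc'): parent n6 fail=1; on 'c' 1 → fail=2;  out {3}∪{0}={0,3}
  n8('dcb'): parent n2 fail=10; on 'b' 10→0 → fail=3;  out ∅∪{1}={1}
  n12('cab'): parent n11 fail=0; on 'b' 0 → fail=3;  out ∅∪{1}={1}
  n16('cdc'): parent n15 fail=1; on 'c' 1 → fail=2;  out ∅∪{0}={0}
  n20('cac'): parent n11 fail=0; on 'c' 0 → fail=10;  out ∅∪∅=∅
  n9('dcbb'): parent n8 fail=3; on 'b' 3 → fail=4;  out {4}∪{1}={1,4}
  n13('caba'): parent n12 fail=3; on 'a' 3→0 → fail=0;  out ∅∪∅=∅
  n17('cdcd'): parent n16 fail=2; on 'd' 2→10 → fail=15;  out ∅∪∅=∅
  n21('caca'): parent n20 fail=10; on 'a' 10 → fail=11;  out ∅∪∅=∅
  n14('cabaa'): parent n13 fail=0; on 'a' 0 → fail=0;  out {5}∪∅={5}
  n18('cdcda'): parent n17 fail=15; on 'a' 15→1→0 → fail=0;  out ∅∪∅=∅
  n22('cacaa'): parent n21 fail=11; on 'a' 11→0 → fail=0;  out {7}∪∅={7}
  n19('cdcdac'): parent n18 fail=0; on 'c' 0 → fail=10;  out {6}∪∅={6}

Run:
i=0 'd': node 0→1
i=1 'c': node 1→2  ** P0@[0:1]
i=2 'a': node 2→11 (via fail)
i=3 'b': node 11→12  ** P1@[3:3]
i=4 'a': node 12→13
i=5 'a': node 13→14  ** P5@[1:5]
i=6 'b': node 14→3 (via fail)  ** P1@[6:6]
i=7 'c': node 3→10 (via fail)
i=8 'b': node 10→3 (via fail)  ** P1@[8:8]
i=9 'c': node 3→10 (via fail)
i=10 'a': node 10→11
i=11 'b': node 11→12  ** P1@[11:11]
i=12 'a': node 12→13
i=13 'a': node 13→14  ** P5@[9:13]
i=14 'c': node 14→10 (via fail)
i=15 'a': node 10→11
i=16 'c': node 11→20
i=17 'a': node 20→21
i=18 'a': node 21→22  ** P7@[14:18]
i=19 'd': node 22→1 (via fail)
i=20 'd': node 1→6
i=21 'c': node 6→7  ** P0@[20:21],P3@[19:21]
i=22 'a': node 7→11 (via fail)
i=23 'd': node 11→1 (via fail)
i=24 'c': node 1→2  ** P0@[23:24]
i=25 'c': node 2→10 (via fail)
i=26 'c': node 10→10 (via fail)
i=27 'b': node 10→3 (via fail)  ** P1@[27:27]
i=28 'b': node 3→4  ** P1@[28:28]
i=29 'a': node 4→0 (via fail)
i=30 'd': node 0→1
i=31 'c': node 1→2  ** P0@[30:31]
i=32 'a': node 2→11 (via fail)
i=33 'c': node 11→20
i=34 'a': node 20→21
i=35 'a': node 21→22  ** P7@[31:35]
i=36 'a': node 22→0 (via fail)
i=37 'c': node 0→10
i=38 'a': node 10→11
i=39 'c': node 11→20
i=40 'c': node 20→10 (via fail)
i=41 'c': node 10→10 (via fail)
i=42 'c': node 10→10 (via fail)
i=43 'b': node 10→3 (via fail)  ** P1@[43:43]
i=44 'b': node 3→4  ** P1@[44:44]
i=45 'd': node 4→1 (via fail)
i=46 'c': node 1→2  ** P0@[45:46]
i=47 'b': node 2→8  ** P1@[47:47]
i=48 'a': node 8→0 (via fail)
i=49 'd': node 0→1
i=50 'd': node 1→6
i=51 'd': node 6→6 (via fail)
i=52 'c': node 6→7  ** P0@[51:52],P3@[50:52]
i=53 'a': node 7→11 (via fail)
i=54 'd': node 11→1 (via fail)
i=55 'd': node 1→6
i=56 'c': node 6→7  ** P0@[55:56],P3@[54:56]
i=57 'a': node 7→11 (via fail)
i=58 'b': node 11→12  ** P1@[58:58]
i=59 'b': node 12→4 (via fail)  ** P1@[59:59]

Matches: [[1,0],[3,1],[5,5],[6,1],[8,1],[11,1],[13,5],[18,7],[21,0],[21,3],[24,0],[27,1],[28,1],[31,0],[35,7],[43,1],[44,1],[46,0],[47,1],[52,0],[52,3],[56,0],[56,3],[58,1],[59,1]]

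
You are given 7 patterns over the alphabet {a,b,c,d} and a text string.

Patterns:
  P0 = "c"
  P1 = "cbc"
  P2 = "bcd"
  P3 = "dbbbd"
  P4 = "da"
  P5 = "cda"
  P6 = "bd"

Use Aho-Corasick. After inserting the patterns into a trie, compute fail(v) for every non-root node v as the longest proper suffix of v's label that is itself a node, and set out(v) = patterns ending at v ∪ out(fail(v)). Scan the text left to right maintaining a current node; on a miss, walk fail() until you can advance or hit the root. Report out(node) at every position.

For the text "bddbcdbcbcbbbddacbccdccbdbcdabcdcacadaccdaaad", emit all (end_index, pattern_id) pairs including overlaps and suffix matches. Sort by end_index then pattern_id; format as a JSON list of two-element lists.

Build:
Trie (insert patterns):
  n0 'ε': b→4 c→1 d→7
  n1 'c': b→2 d→13  [P0 ends]
  n2 'cb': c→3
  n3 'cbc': ·  [P1 ends]
  n4 'b': c→5 d→15
  n5 'bc': d→6
  n6 'bcd': ·  [P2 ends]
  n7 'd': a→12 b→8
  n8 'db': b→9
  n9 'dbb': b→10
  n10 'dbbb': d→11
  n11 'dbbbd': ·  [P3 ends]
  n12 'da': ·  [P4 ends]
  n13 'cd': a→14
  n14 'cda': ·  [P5 ends]
  n15 'bd': ·  [P6 ends]

Failure links (BFS by depth):
  fail(1) 'c': from fail(0)=0 chase 'c': 0 ⇒ 0;  out={0}∪out(0)={0}
  fail(4) 'b': from fail(0)=0 chase 'b': 0 ⇒ 0;  out=∅∪out(0)=∅
  fail(7) 'd': from fail(0)=0 chase 'd': 0 ⇒ 0;  out=∅∪out(0)=∅
  fail(2) 'cb': from fail(1)=0 chase 'b': 0 ⇒ 4;  out=∅∪out(4)=∅
  fail(5) 'bc': from fail(4)=0 chase 'c': 0 ⇒ 1;  out=∅∪out(1)={0}
  fail(8) 'db': from fail(7)=0 chase 'b': 0 ⇒ 4;  out=∅∪out(4)=∅
  fail(12) 'da': from fail(7)=0 chase 'a': 0 ⇒ 0;  out={4}∪out(0)={4}
  fail(13) 'cd': from fail(1)=0 chase 'd': 0 ⇒ 7;  out=∅∪out(7)=∅
  fail(15) 'bd': from fail(4)=0 chase 'd': 0 ⇒ 7;  out={6}∪out(7)={6}
  fail(3) 'cbc': from fail(2)=4 chase 'c': 4 ⇒ 5;  out={1}∪out(5)={0,1}
  fail(6) 'bcd': from fail(5)=1 chase 'd': 1 ⇒ 13;  out={2}∪out(13)={2}
  fail(9) 'dbb': from fail(8)=4 chase 'b': 4→0 ⇒ 4;  out=∅∪out(4)=∅
  fail(14) 'cda': from fail(13)=7 chase 'a': 7 ⇒ 12;  out={5}∪out(12)={4,5}
  fail(10) 'dbbb': from fail(9)=4 chase 'b': 4→0 ⇒ 4;  out=∅∪out(4)=∅
  fail(11) 'dbbbd': from fail(10)=4 chase 'd': 4 ⇒ 15;  out={3}∪out(15)={3,6}

Text stream:
pos 0 'b': at 4
pos 1 'd': at 15  emit P6@[0:1]
pos 2 'd': at 7 (via fail)
pos 3 'b': at 8
pos 4 'c': at 5 (via fail)  emit P0@[4:4]
pos 5 'd': at 6  emit P2@[3:5]
pos 6 'b': at 8 (via fail)
pos 7 'c': at 5 (via fail)  emit P0@[7:7]
pos 8 'b': at 2 (via fail)
pos 9 'c': at 3  emit P0@[9:9],P1@[7:9]
pos 10 'b': at 2 (via fail)
pos 11 'b': at 4 (via fail)
pos 12 'b': at 4 (via fail)
pos 13 'd': at 15  emit P6@[12:13]
pos 14 'd': at 7 (via fail)
pos 15 'a': at 12  emit P4@[14:15]
pos 16 'c': at 1 (via fail)  emit P0@[16:16]
pos 17 'b': at 2
pos 18 'c': at 3  emit P0@[18:18],P1@[16:18]
pos 19 'c': at 1 (via fail)  emit P0@[19:19]
pos 20 'd': at 13
pos 21 'c': at 1 (via fail)  emit P0@[21:21]
pos 22 'c': at 1 (via fail)  emit P0@[22:22]
pos 23 'b': at 2
pos 24 'd': at 15 (via fail)  emit P6@[23:24]
pos 25 'b': at 8 (via fail)
pos 26 'c': at 5 (via fail)  emit P0@[26:26]
pos 27 'd': at 6  emit P2@[25:27]
pos 28 'a': at 14 (via fail)  emit P4@[27:28],P5@[26:28]
pos 29 'b': at 4 (via fail)
pos 30 'c': at 5  emit P0@[30:30]
pos 31 'd': at 6  emit P2@[29:31]
pos 32 'c': at 1 (via fail)  emit P0@[32:32]
pos 33 'a': at 0 (via fail)
pos 34 'c': at 1  emit P0@[34:34]
pos 35 'a': at 0 (via fail)
pos 36 'd': at 7
pos 37 'a': at 12  emit P4@[36:37]
pos 38 'c': at 1 (via fail)  emit P0@[38:38]
pos 39 'c': at 1 (via fail)  emit P0@[39:39]
pos 40 'd': at 13
pos 41 'a': at 14  emit P4@[40:41],P5@[39:41]
pos 42 'a': at 0 (via fail)
pos 43 'a': at 0
pos 44 'd': at 7

Result: [[1,6],[4,0],[5,2],[7,0],[9,0],[9,1],[13,6],[15,4],[16,0],[18,0],[18,1],[19,0],[21,0],[22,0],[24,6],[26,0],[27,2],[28,4],[28,5],[30,0],[31,2],[32,0],[34,0],[37,4],[38,0],[39,0],[41,4],[41,5]]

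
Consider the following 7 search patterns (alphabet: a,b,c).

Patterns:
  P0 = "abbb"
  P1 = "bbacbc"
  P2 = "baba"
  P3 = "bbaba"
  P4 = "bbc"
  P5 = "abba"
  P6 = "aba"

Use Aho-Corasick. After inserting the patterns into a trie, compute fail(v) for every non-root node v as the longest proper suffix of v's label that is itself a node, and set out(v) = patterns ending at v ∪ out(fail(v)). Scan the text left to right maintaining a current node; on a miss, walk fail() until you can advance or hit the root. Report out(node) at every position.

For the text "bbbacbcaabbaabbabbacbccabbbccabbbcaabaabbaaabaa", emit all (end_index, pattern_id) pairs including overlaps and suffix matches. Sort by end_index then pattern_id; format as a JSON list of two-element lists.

Build:
Trie nodes:
  0='ε' goto a→1 b→5
  1='a' goto b→2
  2='ab' goto a→18 b→3
  3='abb' goto a→17 b→4
  4='abbb' goto ·  [P0 ends]
  5='b' goto a→11 b→6
  6='bb' goto a→7 c→16
  7='bba' goto b→14 c→8
  8='bbac' goto b→9
  9='bbacb' goto c→10
  10='bbacbc' goto ·  [P1 ends]
  11='ba' goto b→12
  12='bab' goto a→13
  13='baba' goto ·  [P2 ends]
  14='bbab' goto a→15
  15='bbaba' goto ·  [P3 ends]
  16='bbc' goto ·  [P4 ends]
  17='abba' goto ·  [P5 ends]
  18='aba' goto ·  [P6 ends]

BFS fail/out derivation:
  fail(1) 'a': from fail(0)=0 chase 'a': 0 ⇒ 0;  out=∅∪out(0)=∅
  fail(5) 'b': from fail(0)=0 chase 'b': 0 ⇒ 0;  out=∅∪out(0)=∅
  fail(2) 'ab': from fail(1)=0 chase 'b': 0 ⇒ 5;  out=∅∪out(5)=∅
  fail(6) 'bb': from fail(5)=0 chase 'b': 0 ⇒ 5;  out=∅∪out(5)=∅
  fail(11) 'ba': from fail(5)=0 chase 'a': 0 ⇒ 1;  out=∅∪out(1)=∅
  fail(3) 'abb': from fail(2)=5 chase 'b': 5 ⇒ 6;  out=∅∪out(6)=∅
  fail(7) 'bba': from fail(6)=5 chase 'a': 5 ⇒ 11;  out=∅∪out(11)=∅
  fail(12) 'bab': from fail(11)=1 chase 'b': 1 ⇒ 2;  out=∅∪out(2)=∅
  fail(16) 'bbc': from fail(6)=5 chase 'c': 5→0 ⇒ 0;  out={4}∪out(0)={4}
  fail(18) 'aba': from fail(2)=5 chase 'a': 5 ⇒ 11;  out={6}∪out(11)={6}
  fail(4) 'abbb': from fail(3)=6 chase 'b': 6→5 ⇒ 6;  out={0}∪out(6)={0}
  fail(8) 'bbac': from fail(7)=11 chase 'c': 11→1→0 ⇒ 0;  out=∅∪out(0)=∅
  fail(13) 'baba': from fail(12)=2 chase 'a': 2 ⇒ 18;  out={2}∪out(18)={2,6}
  fail(14) 'bbab': from fail(7)=11 chase 'b': 11 ⇒ 12;  out=∅∪out(12)=∅
  fail(17) 'abba': from fail(3)=6 chase 'a': 6 ⇒ 7;  out={5}∪out(7)={5}
  fail(9) 'bbacb': from fail(8)=0 chase 'b': 0 ⇒ 5;  out=∅∪out(5)=∅
  fail(15) 'bbaba': from fail(14)=12 chase 'a': 12 ⇒ 13;  out={3}∪out(13)={2,3,6}
  fail(10) 'bbacbc': from fail(9)=5 chase 'c': 5→0 ⇒ 0;  out={1}∪out(0)={1}

Run:
pos 0 'b': at 5
pos 1 'b': at 6
pos 2 'b': at 6 (via fail)
pos 3 'a': at 7
pos 4 'c': at 8
pos 5 'b': at 9
pos 6 'c': at 10  → match P1@[1:6]
pos 7 'a': at 1 (via fail)
pos 8 'a': at 1 (via fail)
pos 9 'b': at 2
pos 10 'b': at 3
pos 11 'a': at 17  → match P5@[8:11]
pos 12 'a': at 1 (via fail)
pos 13 'b': at 2
pos 14 'b': at 3
pos 15 'a': at 17  → match P5@[12:15]
pos 16 'b': at 14 (via fail)
pos 17 'b': at 3 (via fail)
pos 18 'a': at 17  → match P5@[15:18]
pos 19 'c': at 8 (via fail)
pos 20 'b': at 9
pos 21 'c': at 10  → match P1@[16:21]
pos 22 'c': at 0 (via fail)
pos 23 'a': at 1
pos 24 'b': at 2
pos 25 'b': at 3
pos 26 'b': at 4  → match P0@[23:26]
pos 27 'c': at 16 (via fail)  → match P4@[25:27]
pos 28 'c': at 0 (via fail)
pos 29 'a': at 1
pos 30 'b': at 2
pos 31 'b': at 3
pos 32 'b': at 4  → match P0@[29:32]
pos 33 'c': at 16 (via fail)  → match P4@[31:33]
pos 34 'a': at 1 (via fail)
pos 35 'a': at 1 (via fail)
pos 36 'b': at 2
pos 37 'a': at 18  → match P6@[35:37]
pos 38 'a': at 1 (via fail)
pos 39 'b': at 2
pos 40 'b': at 3
pos 41 'a': at 17  → match P5@[38:41]
pos 42 'a': at 1 (via fail)
pos 43 'a': at 1 (via fail)
pos 44 'b': at 2
pos 45 'a': at 18  → match P6@[43:45]
pos 46 'a': at 1 (via fail)

Result: [[6,1],[11,5],[15,5],[18,5],[21,1],[26,0],[27,4],[32,0],[33,4],[37,6],[41,5],[45,6]]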